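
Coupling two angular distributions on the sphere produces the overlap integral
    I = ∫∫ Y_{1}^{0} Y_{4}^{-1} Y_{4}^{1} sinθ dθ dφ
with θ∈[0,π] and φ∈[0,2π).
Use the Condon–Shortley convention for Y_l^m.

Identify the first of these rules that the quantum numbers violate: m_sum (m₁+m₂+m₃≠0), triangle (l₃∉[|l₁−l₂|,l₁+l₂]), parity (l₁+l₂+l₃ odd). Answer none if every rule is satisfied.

parity

azimuthal sum: 0 − 1 + 1 = 0  ✓
3 ≤ 4 ≤ 5 (triangle on l)  ✓
L = 1 + 4 + 4 = 9 (odd)  ✗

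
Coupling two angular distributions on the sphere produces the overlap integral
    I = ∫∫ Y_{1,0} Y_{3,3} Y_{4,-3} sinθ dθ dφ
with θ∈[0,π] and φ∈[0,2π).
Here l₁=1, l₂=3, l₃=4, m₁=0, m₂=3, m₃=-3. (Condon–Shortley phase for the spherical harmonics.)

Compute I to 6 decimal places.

-0.162868

m-sum 0 ✓  L=8 even ✓  2≤4≤4 ✓
Π(2lᵢ+1) = 3×7×9 = 189
triangle coeff Δ(1,3,4) = 1/252
Σ_t [0,0]: t=0:+1/36 = 1/36
(3j)²=4/63 [(1 3 4; 0 0 0)], sign=+1
Σ_t [0,0]: t=0:+1/720 = 1/720
(3j)²=1/36 [(1 3 4; 0 3 -3)], sign=-1
⇒ 4πI² = 1/3
I = (-1)√(1/3/(4π)) = -0.16286750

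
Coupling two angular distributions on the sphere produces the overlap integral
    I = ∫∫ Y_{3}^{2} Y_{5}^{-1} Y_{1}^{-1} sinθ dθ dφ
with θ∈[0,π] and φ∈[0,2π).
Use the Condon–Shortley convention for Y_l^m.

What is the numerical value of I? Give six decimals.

triangle: need 2≤l₃≤8, have 1; I=0

0.000000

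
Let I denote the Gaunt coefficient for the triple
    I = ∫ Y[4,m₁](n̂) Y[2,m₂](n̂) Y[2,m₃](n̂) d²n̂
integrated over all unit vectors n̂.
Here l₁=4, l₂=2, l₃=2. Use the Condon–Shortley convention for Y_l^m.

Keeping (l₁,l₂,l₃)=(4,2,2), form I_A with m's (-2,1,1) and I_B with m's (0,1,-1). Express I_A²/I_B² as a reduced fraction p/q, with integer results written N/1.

Shared (l₁,l₂,l₃)=(4,2,2): N and (l;000)² cancel in I_A²/I_B².
A: Δ = 4!·4!·0!/9! = 1/630; Racah Σ t=3..3: t=3:−1/36 = -1/36; ⇒ 3j(4 2 2; -2 1 1)² = 4/63, sgn +1
B: Δ = 4!·4!·0!/9! = 1/630; Racah Σ t=3..3: t=3:−1/36 = -1/36; ⇒ 3j(4 2 2; 0 1 -1)² = 8/315, sgn +1
I_A²/I_B² = (4/63)/(8/315) = 5/2

5/2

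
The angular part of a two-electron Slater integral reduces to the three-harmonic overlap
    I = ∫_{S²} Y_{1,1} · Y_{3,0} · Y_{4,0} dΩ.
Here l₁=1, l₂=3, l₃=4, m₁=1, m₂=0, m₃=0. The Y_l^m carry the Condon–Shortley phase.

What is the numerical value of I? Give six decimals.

0.000000

Σmᵢ = 1 ≠ 0, so the φ-integral vanishes; I = 0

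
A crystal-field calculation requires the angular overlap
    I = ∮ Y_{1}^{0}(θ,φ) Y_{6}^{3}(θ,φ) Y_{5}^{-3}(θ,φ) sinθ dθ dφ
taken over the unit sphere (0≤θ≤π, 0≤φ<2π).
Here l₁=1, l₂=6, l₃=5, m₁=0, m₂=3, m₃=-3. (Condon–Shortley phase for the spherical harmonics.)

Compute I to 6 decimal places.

Rules hold: Σm=0, L=12 even, 5≤5≤7.
N = 3·13·11 = 429
Δ = 2!·0!·10!/13! = 1/858
Racah Σ t=1..1: t=1:−1/14400 = -1/14400
⇒ 3j(1 6 5; 0 0 0)² = 6/143, sgn +1
Racah Σ t=1..1: t=1:−1/80640 = -1/80640
⇒ 3j(1 6 5; 0 3 -3)² = 9/286, sgn -1
4πI² = N·(3j₀)²·(3jₘ)² = 81/143
I = -1·√(0.566434/4π) = -0.21230956

-0.212310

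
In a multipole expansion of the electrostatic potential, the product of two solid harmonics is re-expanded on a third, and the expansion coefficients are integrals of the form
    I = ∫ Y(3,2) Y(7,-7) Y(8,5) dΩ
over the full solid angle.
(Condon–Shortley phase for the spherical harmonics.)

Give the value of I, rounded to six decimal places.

0.061743

m-sum 0 ✓  L=18 even ✓  4≤8≤10 ✓
Π(2lᵢ+1) = 7×15×17 = 1785
triangle coeff Δ(3,7,8) = 1/5290740
Σ_t [0,2]: t=0:+1/7257600 t=1:−1/2073600 t=2:+1/7257600 = -1/4838400
(3j)²=252/20995 [(3 7 8; 0 0 0)], sign=-1
Σ_t [0,0]: t=0:+1/5748019200 = 1/5748019200
(3j)²=13/5814 [(3 7 8; 2 -7 5)], sign=-1
⇒ 4πI² = 294/6137
I = (+1)√(294/6137/(4π)) = 0.06174342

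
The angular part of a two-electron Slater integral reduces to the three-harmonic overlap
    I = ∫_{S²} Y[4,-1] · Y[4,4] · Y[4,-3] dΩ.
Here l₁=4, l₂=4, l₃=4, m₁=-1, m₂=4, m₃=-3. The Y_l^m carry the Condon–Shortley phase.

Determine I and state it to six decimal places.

Checks pass: Σm=0; 12 even; l₃=4∈[0,8].
(2·4+1)(2·4+1)(2·4+1) = 729
Δ: 4! 4! 4! / 13! → 1/450450
sum: t=0:+1/13824 t=1:−1/216 t=2:+1/64 t=3:−1/216 t=4:+1/13824 = 5/768
3j²(4 4 4; 0 0 0) = Δ·Π!·Σ² = 18/1001  (sign +1)
sum: t=4:+1/3456 = 1/3456
3j²(4 4 4; -1 4 -3) = Δ·Π!·Σ² = 35/1287  (sign -1)
combine: 4πI² = 729·18/1001·35/1287 = 7290/20449
take √, sign -1: I = -0.16843130

-0.168431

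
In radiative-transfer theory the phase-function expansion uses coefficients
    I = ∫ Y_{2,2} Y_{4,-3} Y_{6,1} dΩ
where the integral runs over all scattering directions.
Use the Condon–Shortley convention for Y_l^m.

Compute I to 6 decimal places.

-0.035563

m-sum 0 ✓  L=12 even ✓  2≤6≤6 ✓
Π(2lᵢ+1) = 5×9×13 = 585
triangle coeff Δ(2,4,6) = 1/6435
Σ_t [0,0]: t=0:+1/2304 = 1/2304
(3j)²=5/143 [(2 4 6; 0 0 0)], sign=+1
Σ_t [0,0]: t=0:+1/120960 = 1/120960
(3j)²=1/1287 [(2 4 6; 2 -3 1)], sign=-1
⇒ 4πI² = 25/1573
I = (-1)√(25/1573/(4π)) = -0.03556319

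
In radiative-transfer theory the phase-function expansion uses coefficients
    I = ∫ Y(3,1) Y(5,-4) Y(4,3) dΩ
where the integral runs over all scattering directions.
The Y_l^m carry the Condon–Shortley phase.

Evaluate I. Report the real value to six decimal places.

Checks pass: Σm=0; 12 even; l₃=4∈[2,8].
(2·3+1)(2·5+1)(2·4+1) = 693
Δ: 4! 2! 6! / 13! → 1/180180
sum: t=1:−1/576 t=2:+1/144 t=3:−1/576 = 1/288
3j²(3 5 4; 0 0 0) = Δ·Π!·Σ² = 20/1001  (sign +1)
sum: t=0:+1/5760 t=1:−1/4320 = -1/17280
3j²(3 5 4; 1 -4 3) = Δ·Π!·Σ² = 7/4290  (sign +1)
combine: 4πI² = 693·20/1001·7/4290 = 42/1859
take √, sign +1: I = 0.04240138

0.042401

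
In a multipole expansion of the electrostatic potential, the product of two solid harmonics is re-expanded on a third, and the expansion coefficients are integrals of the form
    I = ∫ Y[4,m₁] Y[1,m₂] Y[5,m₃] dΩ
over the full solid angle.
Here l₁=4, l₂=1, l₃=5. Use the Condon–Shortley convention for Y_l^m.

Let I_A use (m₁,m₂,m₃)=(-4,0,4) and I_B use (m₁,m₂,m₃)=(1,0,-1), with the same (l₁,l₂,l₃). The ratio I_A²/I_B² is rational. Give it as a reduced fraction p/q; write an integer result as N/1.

Shared (l₁,l₂,l₃)=(4,1,5): N and (l;000)² cancel in I_A²/I_B².
A: Δ = 0!·8!·2!/11! = 1/495; Racah Σ t=0..0: t=0:+1/40320 = 1/40320; ⇒ 3j(4 1 5; -4 0 4)² = 1/55, sgn -1
B: Δ = 0!·8!·2!/11! = 1/495; Racah Σ t=0..0: t=0:+1/720 = 1/720; ⇒ 3j(4 1 5; 1 0 -1)² = 8/165, sgn +1
I_A²/I_B² = (1/55)/(8/165) = 3/8

3/8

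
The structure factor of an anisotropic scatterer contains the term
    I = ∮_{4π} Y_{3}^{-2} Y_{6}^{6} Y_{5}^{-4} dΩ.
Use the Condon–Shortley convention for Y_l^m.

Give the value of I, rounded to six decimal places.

Checks pass: Σm=0; 14 even; l₃=5∈[3,9].
(2·3+1)(2·6+1)(2·5+1) = 1001
Δ: 4! 2! 8! / 15! → 1/675675
sum: t=1:−1/8640 t=2:+1/2304 t=3:−1/8640 = 7/34560
3j²(3 6 5; 0 0 0) = Δ·Π!·Σ² = 7/429  (sign -1)
sum: t=4:+1/967680 = 1/967680
3j²(3 6 5; -2 6 -4) = Δ·Π!·Σ² = 3/91  (sign -1)
combine: 4πI² = 1001·7/429·3/91 = 7/13
take √, sign +1: I = 0.20700098

0.207001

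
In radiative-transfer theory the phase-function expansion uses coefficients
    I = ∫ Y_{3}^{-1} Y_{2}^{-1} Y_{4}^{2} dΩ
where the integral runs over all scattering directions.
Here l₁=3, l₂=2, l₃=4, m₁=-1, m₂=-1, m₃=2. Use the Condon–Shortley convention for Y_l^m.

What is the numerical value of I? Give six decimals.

0.000000

l₁+l₂+l₃=9 is odd: 3j(l;000)=0 ⇒ I=0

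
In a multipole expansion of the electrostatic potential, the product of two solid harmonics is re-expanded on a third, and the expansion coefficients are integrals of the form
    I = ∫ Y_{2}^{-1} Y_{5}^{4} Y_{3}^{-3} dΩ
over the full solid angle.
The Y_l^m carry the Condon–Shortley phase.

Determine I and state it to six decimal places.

Rules hold: Σm=0, L=10 even, 3≤3≤7.
N = 5·11·7 = 385
Δ = 4!·0!·6!/11! = 1/2310
Racah Σ t=2..2: t=2:+1/144 = 1/144
⇒ 3j(2 5 3; 0 0 0)² = 10/231, sgn -1
Racah Σ t=3..3: t=3:−1/4320 = -1/4320
⇒ 3j(2 5 3; -1 4 -3)² = 2/55, sgn -1
4πI² = N·(3j₀)²·(3jₘ)² = 20/33
I = +1·√(0.606061/4π) = 0.21961050

0.219610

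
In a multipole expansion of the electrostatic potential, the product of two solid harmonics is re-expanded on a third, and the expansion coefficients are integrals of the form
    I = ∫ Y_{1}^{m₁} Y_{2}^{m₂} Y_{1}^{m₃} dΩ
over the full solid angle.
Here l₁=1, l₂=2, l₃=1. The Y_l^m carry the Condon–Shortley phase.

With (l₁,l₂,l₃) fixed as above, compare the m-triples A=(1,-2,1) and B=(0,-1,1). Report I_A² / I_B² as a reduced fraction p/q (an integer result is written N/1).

Shared (l₁,l₂,l₃)=(1,2,1): N and (l;000)² cancel in I_A²/I_B².
A: Δ = 2!·0!·2!/5! = 1/30; Racah Σ t=0..0: t=0:+1/4 = 1/4; ⇒ 3j(1 2 1; 1 -2 1)² = 1/5, sgn +1
B: Δ = 2!·0!·2!/5! = 1/30; Racah Σ t=1..1: t=1:−1/2 = -1/2; ⇒ 3j(1 2 1; 0 -1 1)² = 1/10, sgn -1
I_A²/I_B² = (1/5)/(1/10) = 2/1

2/1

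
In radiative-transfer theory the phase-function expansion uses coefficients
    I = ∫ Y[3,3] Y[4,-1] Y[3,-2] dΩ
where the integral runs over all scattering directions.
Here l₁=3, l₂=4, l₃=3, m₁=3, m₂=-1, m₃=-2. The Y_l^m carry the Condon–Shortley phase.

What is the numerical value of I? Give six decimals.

m-sum 0 ✓  L=10 even ✓  1≤3≤7 ✓
Π(2lᵢ+1) = 7×9×7 = 441
triangle coeff Δ(3,4,3) = 1/34650
Σ_t [1,3]: t=1:−1/72 t=2:+1/16 t=3:−1/72 = 5/144
(3j)²=2/77 [(3 4 3; 0 0 0)], sign=-1
Σ_t [0,0]: t=0:+1/288 = 1/288
(3j)²=5/231 [(3 4 3; 3 -1 -2)], sign=-1
⇒ 4πI² = 30/121
I = (+1)√(30/121/(4π)) = 0.14046335

0.140463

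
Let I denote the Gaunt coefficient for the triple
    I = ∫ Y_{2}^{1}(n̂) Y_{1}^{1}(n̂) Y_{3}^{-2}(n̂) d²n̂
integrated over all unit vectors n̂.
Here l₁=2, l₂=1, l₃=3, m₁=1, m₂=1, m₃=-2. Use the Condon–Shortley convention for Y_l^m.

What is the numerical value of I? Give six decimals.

Rules hold: Σm=0, L=6 even, 1≤3≤3.
N = 5·3·7 = 105
Δ = 0!·4!·2!/7! = 1/105
Racah Σ t=0..0: t=0:+1/4 = 1/4
⇒ 3j(2 1 3; 0 0 0)² = 3/35, sgn -1
Racah Σ t=0..0: t=0:+1/12 = 1/12
⇒ 3j(2 1 3; 1 1 -2)² = 2/21, sgn -1
4πI² = N·(3j₀)²·(3jₘ)² = 6/7
I = +1·√(0.857143/4π) = 0.26116903

0.261169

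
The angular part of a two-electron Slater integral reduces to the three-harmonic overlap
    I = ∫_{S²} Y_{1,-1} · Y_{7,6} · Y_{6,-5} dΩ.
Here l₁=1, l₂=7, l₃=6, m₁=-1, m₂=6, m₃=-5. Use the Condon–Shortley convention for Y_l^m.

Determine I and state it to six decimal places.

0.309019

Rules hold: Σm=0, L=14 even, 6≤6≤8.
N = 3·15·13 = 585
Δ = 2!·0!·12!/15! = 1/1365
Racah Σ t=1..1: t=1:−1/518400 = -1/518400
⇒ 3j(1 7 6; 0 0 0)² = 7/195, sgn -1
Racah Σ t=2..2: t=2:+1/79833600 = 1/79833600
⇒ 3j(1 7 6; -1 6 -5)² = 2/35, sgn -1
4πI² = N·(3j₀)²·(3jₘ)² = 6/5
I = +1·√(1.2/4π) = 0.30901936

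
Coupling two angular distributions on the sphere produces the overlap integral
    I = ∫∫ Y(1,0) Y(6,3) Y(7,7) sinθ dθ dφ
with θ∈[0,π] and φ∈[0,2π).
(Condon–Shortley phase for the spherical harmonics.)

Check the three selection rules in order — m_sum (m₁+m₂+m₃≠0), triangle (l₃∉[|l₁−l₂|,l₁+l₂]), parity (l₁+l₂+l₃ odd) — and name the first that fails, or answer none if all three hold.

azimuthal sum: 0 + 3 + 7 = 10  ✗
5 ≤ 7 ≤ 7 (triangle on l)
L = 1 + 6 + 7 = 14 (even)

m_sum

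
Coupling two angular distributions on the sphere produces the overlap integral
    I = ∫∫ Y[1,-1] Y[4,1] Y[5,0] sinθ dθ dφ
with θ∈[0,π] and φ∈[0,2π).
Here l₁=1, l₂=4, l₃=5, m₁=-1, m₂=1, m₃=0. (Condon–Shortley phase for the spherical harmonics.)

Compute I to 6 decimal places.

m-sum 0 ✓  L=10 even ✓  3≤5≤5 ✓
Π(2lᵢ+1) = 3×9×11 = 297
triangle coeff Δ(1,4,5) = 1/495
Σ_t [0,0]: t=0:+1/576 = 1/576
(3j)²=5/99 [(1 4 5; 0 0 0)], sign=-1
Σ_t [0,0]: t=0:+1/1440 = 1/1440
(3j)²=2/99 [(1 4 5; -1 1 0)], sign=-1
⇒ 4πI² = 10/33
I = (+1)√(10/33/(4π)) = 0.15528807

0.155288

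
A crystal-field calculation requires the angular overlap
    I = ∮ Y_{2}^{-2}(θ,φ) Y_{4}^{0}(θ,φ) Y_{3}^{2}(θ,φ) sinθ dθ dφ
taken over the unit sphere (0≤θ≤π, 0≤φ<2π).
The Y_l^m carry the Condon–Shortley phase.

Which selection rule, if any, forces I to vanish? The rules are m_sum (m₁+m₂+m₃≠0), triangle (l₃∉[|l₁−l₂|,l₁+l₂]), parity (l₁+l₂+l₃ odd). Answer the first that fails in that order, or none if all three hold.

parity

m₁+m₂+m₃ = -2 + 0 + 2 = 0  ✓
triangle: |2−4|=2 ≤ l₃=3 ≤ 2+4=6  ✓
parity: l₁+l₂+l₃ = 9 is odd  ✗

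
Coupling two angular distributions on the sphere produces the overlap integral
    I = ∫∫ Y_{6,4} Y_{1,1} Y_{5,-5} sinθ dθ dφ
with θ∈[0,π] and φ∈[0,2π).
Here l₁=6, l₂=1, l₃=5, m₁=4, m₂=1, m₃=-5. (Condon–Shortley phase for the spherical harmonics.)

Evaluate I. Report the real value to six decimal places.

Checks pass: Σm=0; 12 even; l₃=5∈[5,7].
(2·6+1)(2·1+1)(2·5+1) = 429
Δ: 2! 10! 0! / 13! → 1/858
sum: t=1:−1/14400 = -1/14400
3j²(6 1 5; 0 0 0) = Δ·Π!·Σ² = 6/143  (sign +1)
sum: t=2:+1/7257600 = 1/7257600
3j²(6 1 5; 4 1 -5) = Δ·Π!·Σ² = 1/858  (sign +1)
combine: 4πI² = 429·6/143·1/858 = 3/143
take √, sign +1: I = 0.04085899

0.040859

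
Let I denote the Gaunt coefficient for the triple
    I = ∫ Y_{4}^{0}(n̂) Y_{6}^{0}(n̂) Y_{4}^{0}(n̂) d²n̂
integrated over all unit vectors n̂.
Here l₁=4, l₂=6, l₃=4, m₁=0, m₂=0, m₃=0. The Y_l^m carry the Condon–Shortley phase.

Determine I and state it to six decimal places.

0.142253

Checks pass: Σm=0; 14 even; l₃=4∈[2,10].
(2·4+1)(2·6+1)(2·4+1) = 1053
Δ: 6! 2! 6! / 15! → 1/1261260
sum: t=2:+1/4608 t=3:−1/1296 t=4:+1/4608 = -7/20736
3j²(4 6 4; 0 0 0) = Δ·Π!·Σ² = 20/1287  (sign -1)
(m-triple is (0,0,0) — same symbol as above.)
combine: 4πI² = 1053·20/1287·20/1287 = 400/1573
take √, sign +1: I = 0.14225276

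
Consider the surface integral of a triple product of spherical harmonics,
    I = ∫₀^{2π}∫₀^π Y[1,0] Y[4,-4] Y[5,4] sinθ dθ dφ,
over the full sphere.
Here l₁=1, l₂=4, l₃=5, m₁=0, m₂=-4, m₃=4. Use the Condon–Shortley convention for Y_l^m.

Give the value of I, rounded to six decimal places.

0.147319

Rules hold: Σm=0, L=10 even, 3≤5≤5.
N = 3·9·11 = 297
Δ = 0!·2!·8!/11! = 1/495
Racah Σ t=0..0: t=0:+1/576 = 1/576
⇒ 3j(1 4 5; 0 0 0)² = 5/99, sgn -1
Racah Σ t=0..0: t=0:+1/40320 = 1/40320
⇒ 3j(1 4 5; 0 -4 4)² = 1/55, sgn -1
4πI² = N·(3j₀)²·(3jₘ)² = 3/11
I = +1·√(0.272727/4π) = 0.14731920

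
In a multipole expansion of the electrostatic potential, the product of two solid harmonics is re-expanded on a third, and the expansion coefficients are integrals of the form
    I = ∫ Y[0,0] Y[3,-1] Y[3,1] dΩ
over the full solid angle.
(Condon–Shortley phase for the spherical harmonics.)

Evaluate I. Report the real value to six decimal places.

Checks pass: Σm=0; 6 even; l₃=3∈[3,3].
(2·0+1)(2·3+1)(2·3+1) = 49
Δ: 0! 0! 6! / 7! → 1/7
sum: t=0:+1/36 = 1/36
3j²(0 3 3; 0 0 0) = Δ·Π!·Σ² = 1/7  (sign -1)
sum: t=0:+1/48 = 1/48
3j²(0 3 3; 0 -1 1) = Δ·Π!·Σ² = 1/7  (sign +1)
combine: 4πI² = 49·1/7·1/7 = 1/1
take √, sign -1: I = -0.28209479

-0.282095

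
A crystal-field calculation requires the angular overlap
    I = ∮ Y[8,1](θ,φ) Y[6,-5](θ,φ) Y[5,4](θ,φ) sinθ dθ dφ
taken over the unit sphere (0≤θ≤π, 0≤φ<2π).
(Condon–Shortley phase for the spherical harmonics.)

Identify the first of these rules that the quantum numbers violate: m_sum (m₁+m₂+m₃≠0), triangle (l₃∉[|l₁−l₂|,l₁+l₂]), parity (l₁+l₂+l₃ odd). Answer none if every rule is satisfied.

azimuthal sum: 1 − 5 + 4 = 0  ✓
2 ≤ 5 ≤ 14 (triangle on l)  ✓
L = 8 + 6 + 5 = 19 (odd)  ✗

parity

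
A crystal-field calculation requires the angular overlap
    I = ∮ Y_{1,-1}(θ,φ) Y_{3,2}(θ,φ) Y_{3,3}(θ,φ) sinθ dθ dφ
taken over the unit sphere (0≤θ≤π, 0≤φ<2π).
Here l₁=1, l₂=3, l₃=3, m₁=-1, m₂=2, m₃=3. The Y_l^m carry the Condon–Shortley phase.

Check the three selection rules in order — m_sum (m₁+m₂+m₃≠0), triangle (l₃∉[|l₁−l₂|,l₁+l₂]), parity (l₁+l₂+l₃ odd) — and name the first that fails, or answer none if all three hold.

Σmᵢ = 4  ✗
l₃∈[|l₁−l₂|,l₁+l₂]=[2,4], have l₃=3
Σlᵢ = 7 ⇒ odd

m_sum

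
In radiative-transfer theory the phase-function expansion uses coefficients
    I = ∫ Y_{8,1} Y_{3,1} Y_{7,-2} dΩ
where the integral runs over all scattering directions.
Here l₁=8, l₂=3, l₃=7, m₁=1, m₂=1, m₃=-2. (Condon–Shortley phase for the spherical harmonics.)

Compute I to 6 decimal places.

0.048853

Checks pass: Σm=0; 18 even; l₃=7∈[5,11].
(2·8+1)(2·3+1)(2·7+1) = 1785
Δ: 4! 12! 2! / 19! → 1/5290740
sum: t=1:−1/7257600 t=2:+1/2073600 t=3:−1/7257600 = 1/4838400
3j²(8 3 7; 0 0 0) = Δ·Π!·Σ² = 252/20995  (sign -1)
sum: t=2:+1/4838400 t=3:−1/5806080 t=4:+1/104509440 = 23/522547200
3j²(8 3 7; 1 1 -2) = Δ·Π!·Σ² = 529/377910  (sign -1)
combine: 4πI² = 1785·252/20995·529/377910 = 155526/5185765
take √, sign +1: I = 0.04885288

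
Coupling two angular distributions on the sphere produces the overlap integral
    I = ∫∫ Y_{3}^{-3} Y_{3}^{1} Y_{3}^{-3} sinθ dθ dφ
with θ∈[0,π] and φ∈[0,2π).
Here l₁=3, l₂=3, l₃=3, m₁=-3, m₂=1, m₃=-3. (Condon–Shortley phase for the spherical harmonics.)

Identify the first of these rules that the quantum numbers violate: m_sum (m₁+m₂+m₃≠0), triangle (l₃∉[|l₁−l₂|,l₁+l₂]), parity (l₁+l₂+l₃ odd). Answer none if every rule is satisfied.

azimuthal sum: -3 + 1 − 3 = -5  ✗
0 ≤ 3 ≤ 6 (triangle on l)
L = 3 + 3 + 3 = 9 (odd)

m_sum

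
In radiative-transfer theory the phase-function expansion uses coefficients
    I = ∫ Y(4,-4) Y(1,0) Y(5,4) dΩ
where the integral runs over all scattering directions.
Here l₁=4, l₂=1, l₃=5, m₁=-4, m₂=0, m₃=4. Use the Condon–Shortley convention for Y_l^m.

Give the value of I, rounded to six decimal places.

m-sum 0 ✓  L=10 even ✓  3≤5≤5 ✓
Π(2lᵢ+1) = 9×3×11 = 297
triangle coeff Δ(4,1,5) = 1/495
Σ_t [0,0]: t=0:+1/576 = 1/576
(3j)²=5/99 [(4 1 5; 0 0 0)], sign=-1
Σ_t [0,0]: t=0:+1/40320 = 1/40320
(3j)²=1/55 [(4 1 5; -4 0 4)], sign=-1
⇒ 4πI² = 3/11
I = (+1)√(3/11/(4π)) = 0.14731920

0.147319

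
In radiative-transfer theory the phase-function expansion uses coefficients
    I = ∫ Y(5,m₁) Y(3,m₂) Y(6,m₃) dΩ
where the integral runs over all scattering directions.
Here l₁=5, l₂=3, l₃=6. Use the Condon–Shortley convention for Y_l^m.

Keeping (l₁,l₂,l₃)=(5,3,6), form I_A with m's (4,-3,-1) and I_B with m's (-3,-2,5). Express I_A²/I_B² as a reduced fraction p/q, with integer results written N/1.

l's match ⇒ only the (l;m) 3-j factors differ between A and B.
A: triangle coeff Δ(5,3,6) = 1/675675; Σ_t [0,0]: t=0:+1/241920 = 1/241920; (3j)²=4/1001 [(5 3 6; 4 -3 -1)], sign=-1
B: triangle coeff Δ(5,3,6) = 1/675675; Σ_t [0,1]: t=0:+1/483840 t=1:−1/120960 = -1/161280; (3j)²=2/91 [(5 3 6; -3 -2 5)], sign=+1
I_A²/I_B² = (4/1001)/(2/91) = 2/11

2/11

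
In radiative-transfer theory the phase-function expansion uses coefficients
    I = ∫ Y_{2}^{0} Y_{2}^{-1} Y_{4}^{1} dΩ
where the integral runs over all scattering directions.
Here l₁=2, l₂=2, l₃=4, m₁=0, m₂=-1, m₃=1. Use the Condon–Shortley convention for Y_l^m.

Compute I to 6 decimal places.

Rules hold: Σm=0, L=8 even, 0≤4≤4.
N = 5·5·9 = 225
Δ = 0!·4!·4!/9! = 1/630
Racah Σ t=0..0: t=0:+1/16 = 1/16
⇒ 3j(2 2 4; 0 0 0)² = 2/35, sgn +1
Racah Σ t=0..0: t=0:+1/24 = 1/24
⇒ 3j(2 2 4; 0 -1 1)² = 1/21, sgn -1
4πI² = N·(3j₀)²·(3jₘ)² = 30/49
I = -1·√(0.612245/4π) = -0.22072812

-0.220728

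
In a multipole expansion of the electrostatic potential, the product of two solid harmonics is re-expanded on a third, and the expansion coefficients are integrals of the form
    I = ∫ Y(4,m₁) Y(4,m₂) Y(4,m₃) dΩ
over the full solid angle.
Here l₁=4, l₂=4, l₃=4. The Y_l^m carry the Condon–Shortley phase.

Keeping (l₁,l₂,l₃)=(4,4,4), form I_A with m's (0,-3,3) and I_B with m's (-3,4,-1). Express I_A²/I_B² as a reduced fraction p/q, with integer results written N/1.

9/10

l's match ⇒ only the (l;m) 3-j factors differ between A and B.
A: triangle coeff Δ(4,4,4) = 1/450450; Σ_t [0,1]: t=0:+1/3456 t=1:−1/864 = -1/1152; (3j)²=7/286 [(4 4 4; 0 -3 3)], sign=+1
B: triangle coeff Δ(4,4,4) = 1/450450; Σ_t [4,4]: t=4:+1/3456 = 1/3456; (3j)²=35/1287 [(4 4 4; -3 4 -1)], sign=-1
I_A²/I_B² = (7/286)/(35/1287) = 9/10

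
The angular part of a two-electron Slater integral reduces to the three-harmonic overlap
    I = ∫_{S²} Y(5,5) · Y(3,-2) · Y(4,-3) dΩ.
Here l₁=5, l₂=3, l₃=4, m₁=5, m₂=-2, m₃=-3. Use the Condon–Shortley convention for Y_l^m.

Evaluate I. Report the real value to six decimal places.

-0.212007

Rules hold: Σm=0, L=12 even, 2≤4≤8.
N = 11·7·9 = 693
Δ = 4!·6!·2!/13! = 1/180180
Racah Σ t=1..3: t=1:−1/576 t=2:+1/144 t=3:−1/576 = 1/288
⇒ 3j(5 3 4; 0 0 0)² = 20/1001, sgn +1
Racah Σ t=0..0: t=0:+1/17280 = 1/17280
⇒ 3j(5 3 4; 5 -2 -3)² = 35/858, sgn -1
4πI² = N·(3j₀)²·(3jₘ)² = 1050/1859
I = -1·√(0.56482/4π) = -0.21200691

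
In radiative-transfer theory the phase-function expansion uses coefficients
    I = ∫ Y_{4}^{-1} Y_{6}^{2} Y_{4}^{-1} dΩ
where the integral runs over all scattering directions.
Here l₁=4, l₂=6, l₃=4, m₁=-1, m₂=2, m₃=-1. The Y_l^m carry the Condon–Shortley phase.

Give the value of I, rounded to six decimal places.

Checks pass: Σm=0; 14 even; l₃=4∈[2,10].
(2·4+1)(2·6+1)(2·4+1) = 1053
Δ: 6! 2! 6! / 15! → 1/1261260
sum: t=2:+1/4608 t=3:−1/1296 t=4:+1/4608 = -7/20736
3j²(4 6 4; 0 0 0) = Δ·Π!·Σ² = 20/1287  (sign -1)
sum: t=3:−1/8640 t=4:+1/2304 t=5:−1/8640 = 7/34560
3j²(4 6 4; -1 2 -1) = Δ·Π!·Σ² = 7/429  (sign -1)
combine: 4πI² = 1053·20/1287·7/429 = 420/1573
take √, sign +1: I = 0.14576570

0.145766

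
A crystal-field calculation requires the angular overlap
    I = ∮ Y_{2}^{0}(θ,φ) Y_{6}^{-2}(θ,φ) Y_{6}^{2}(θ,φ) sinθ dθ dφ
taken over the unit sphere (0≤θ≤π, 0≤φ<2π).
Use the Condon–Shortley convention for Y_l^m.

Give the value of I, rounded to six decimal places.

Rules hold: Σm=0, L=14 even, 4≤6≤8.
N = 5·13·13 = 845
Δ = 2!·2!·10!/15! = 1/90090
Racah Σ t=0..2: t=0:+1/69120 t=1:−1/14400 t=2:+1/69120 = -7/172800
⇒ 3j(2 6 6; 0 0 0)² = 14/715, sgn -1
Racah Σ t=0..2: t=0:+1/69120 t=1:−1/30240 t=2:+1/322560 = -1/64512
⇒ 3j(2 6 6; 0 -2 2)² = 10/1001, sgn -1
4πI² = N·(3j₀)²·(3jₘ)² = 20/121
I = +1·√(0.165289/4π) = 0.11468784

0.114688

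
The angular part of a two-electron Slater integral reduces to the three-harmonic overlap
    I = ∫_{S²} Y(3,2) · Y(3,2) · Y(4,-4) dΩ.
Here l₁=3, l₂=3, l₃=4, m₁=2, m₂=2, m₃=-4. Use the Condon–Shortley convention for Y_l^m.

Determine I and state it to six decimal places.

0.214561

Checks pass: Σm=0; 10 even; l₃=4∈[0,6].
(2·3+1)(2·3+1)(2·4+1) = 441
Δ: 2! 4! 4! / 11! → 1/34650
sum: t=0:+1/72 t=1:−1/16 t=2:+1/72 = -5/144
3j²(3 3 4; 0 0 0) = Δ·Π!·Σ² = 2/77  (sign -1)
sum: t=1:−1/576 = -1/576
3j²(3 3 4; 2 2 -4) = Δ·Π!·Σ² = 5/99  (sign -1)
combine: 4πI² = 441·2/77·5/99 = 70/121
take √, sign +1: I = 0.21456131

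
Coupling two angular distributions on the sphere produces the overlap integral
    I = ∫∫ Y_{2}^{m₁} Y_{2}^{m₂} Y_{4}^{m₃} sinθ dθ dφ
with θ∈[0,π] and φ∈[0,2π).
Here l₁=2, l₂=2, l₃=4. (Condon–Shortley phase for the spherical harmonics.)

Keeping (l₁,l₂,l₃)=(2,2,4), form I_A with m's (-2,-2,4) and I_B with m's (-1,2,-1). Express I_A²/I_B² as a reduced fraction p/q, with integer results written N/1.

14/1

Shared (l₁,l₂,l₃)=(2,2,4): N and (l;000)² cancel in I_A²/I_B².
A: Δ = 0!·4!·4!/9! = 1/630; Racah Σ t=0..0: t=0:+1/576 = 1/576; ⇒ 3j(2 2 4; -2 -2 4)² = 1/9, sgn +1
B: Δ = 0!·4!·4!/9! = 1/630; Racah Σ t=0..0: t=0:+1/144 = 1/144; ⇒ 3j(2 2 4; -1 2 -1)² = 1/126, sgn -1
I_A²/I_B² = (1/9)/(1/126) = 14/1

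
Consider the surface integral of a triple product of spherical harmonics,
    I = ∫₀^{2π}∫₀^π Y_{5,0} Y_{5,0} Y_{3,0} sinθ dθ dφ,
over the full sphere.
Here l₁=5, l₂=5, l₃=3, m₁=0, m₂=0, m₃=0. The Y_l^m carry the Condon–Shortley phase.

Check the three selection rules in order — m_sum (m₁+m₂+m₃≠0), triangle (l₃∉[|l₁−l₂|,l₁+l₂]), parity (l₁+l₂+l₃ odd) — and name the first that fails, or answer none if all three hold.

Σmᵢ = 0  ✓
l₃∈[|l₁−l₂|,l₁+l₂]=[0,10], have l₃=3  ✓
Σlᵢ = 13 ⇒ odd  ✗

parity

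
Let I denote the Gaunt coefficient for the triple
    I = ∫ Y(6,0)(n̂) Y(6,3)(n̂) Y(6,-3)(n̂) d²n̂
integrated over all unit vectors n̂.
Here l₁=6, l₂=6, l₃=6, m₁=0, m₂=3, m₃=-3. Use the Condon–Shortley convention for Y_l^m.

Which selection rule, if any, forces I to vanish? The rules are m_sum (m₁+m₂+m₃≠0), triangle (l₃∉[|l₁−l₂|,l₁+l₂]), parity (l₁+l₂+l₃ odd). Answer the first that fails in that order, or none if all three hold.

none

m₁+m₂+m₃ = 0 + 3 − 3 = 0  ✓
triangle: |6−6|=0 ≤ l₃=6 ≤ 6+6=12  ✓
parity: l₁+l₂+l₃ = 18 is even  ✓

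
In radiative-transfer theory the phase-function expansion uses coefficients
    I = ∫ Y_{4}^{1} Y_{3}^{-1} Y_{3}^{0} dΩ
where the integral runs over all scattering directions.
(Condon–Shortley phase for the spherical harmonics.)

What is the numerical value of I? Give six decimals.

Checks pass: Σm=0; 10 even; l₃=3∈[1,7].
(2·4+1)(2·3+1)(2·3+1) = 441
Δ: 4! 4! 2! / 11! → 1/34650
sum: t=1:−1/72 t=2:+1/16 t=3:−1/72 = 5/144
3j²(4 3 3; 0 0 0) = Δ·Π!·Σ² = 2/77  (sign -1)
sum: t=0:+1/288 t=1:−1/24 t=2:+1/48 = -5/288
3j²(4 3 3; 1 -1 0) = Δ·Π!·Σ² = 5/462  (sign +1)
combine: 4πI² = 441·2/77·5/462 = 15/121
take √, sign -1: I = -0.09932258

-0.099323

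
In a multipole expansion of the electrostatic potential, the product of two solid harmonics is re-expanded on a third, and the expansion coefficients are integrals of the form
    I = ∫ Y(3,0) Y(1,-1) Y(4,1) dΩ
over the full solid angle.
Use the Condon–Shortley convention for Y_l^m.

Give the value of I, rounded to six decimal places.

-0.194664

m-sum 0 ✓  L=8 even ✓  2≤4≤4 ✓
Π(2lᵢ+1) = 7×3×9 = 189
triangle coeff Δ(3,1,4) = 1/252
Σ_t [0,0]: t=0:+1/36 = 1/36
(3j)²=4/63 [(3 1 4; 0 0 0)], sign=+1
Σ_t [0,0]: t=0:+1/72 = 1/72
(3j)²=5/126 [(3 1 4; 0 -1 1)], sign=-1
⇒ 4πI² = 10/21
I = (-1)√(10/21/(4π)) = -0.19466390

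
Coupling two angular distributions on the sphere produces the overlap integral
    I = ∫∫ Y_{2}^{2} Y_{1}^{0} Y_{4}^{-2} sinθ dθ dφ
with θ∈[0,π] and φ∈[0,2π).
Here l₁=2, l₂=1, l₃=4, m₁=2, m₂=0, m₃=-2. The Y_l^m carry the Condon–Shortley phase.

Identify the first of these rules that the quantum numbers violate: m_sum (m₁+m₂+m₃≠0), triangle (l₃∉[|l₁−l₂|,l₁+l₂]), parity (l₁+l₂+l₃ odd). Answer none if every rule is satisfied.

triangle

Σmᵢ = 0  ✓
l₃∈[|l₁−l₂|,l₁+l₂]=[1,3], have l₃=4  ✗
Σlᵢ = 7 ⇒ odd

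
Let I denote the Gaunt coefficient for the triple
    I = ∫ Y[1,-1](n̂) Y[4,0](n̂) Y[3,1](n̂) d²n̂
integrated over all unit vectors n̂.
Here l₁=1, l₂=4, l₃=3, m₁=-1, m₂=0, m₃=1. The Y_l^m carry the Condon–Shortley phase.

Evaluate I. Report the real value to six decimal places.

Checks pass: Σm=0; 8 even; l₃=3∈[3,5].
(2·1+1)(2·4+1)(2·3+1) = 189
Δ: 2! 0! 6! / 9! → 1/252
sum: t=1:−1/36 = -1/36
3j²(1 4 3; 0 0 0) = Δ·Π!·Σ² = 4/63  (sign +1)
sum: t=2:+1/96 = 1/96
3j²(1 4 3; -1 0 1) = Δ·Π!·Σ² = 1/42  (sign +1)
combine: 4πI² = 189·4/63·1/42 = 2/7
take √, sign +1: I = 0.15078601

0.150786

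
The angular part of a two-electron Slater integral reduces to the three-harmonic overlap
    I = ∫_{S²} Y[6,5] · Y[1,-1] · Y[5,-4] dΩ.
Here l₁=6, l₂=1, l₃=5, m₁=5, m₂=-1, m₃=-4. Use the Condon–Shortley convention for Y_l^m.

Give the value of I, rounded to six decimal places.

Checks pass: Σm=0; 12 even; l₃=5∈[5,7].
(2·6+1)(2·1+1)(2·5+1) = 429
Δ: 2! 10! 0! / 13! → 1/858
sum: t=1:−1/14400 = -1/14400
3j²(6 1 5; 0 0 0) = Δ·Π!·Σ² = 6/143  (sign +1)
sum: t=0:+1/725760 = 1/725760
3j²(6 1 5; 5 -1 -4) = Δ·Π!·Σ² = 5/78  (sign -1)
combine: 4πI² = 429·6/143·5/78 = 15/13
take √, sign -1: I = -0.30301841

-0.303018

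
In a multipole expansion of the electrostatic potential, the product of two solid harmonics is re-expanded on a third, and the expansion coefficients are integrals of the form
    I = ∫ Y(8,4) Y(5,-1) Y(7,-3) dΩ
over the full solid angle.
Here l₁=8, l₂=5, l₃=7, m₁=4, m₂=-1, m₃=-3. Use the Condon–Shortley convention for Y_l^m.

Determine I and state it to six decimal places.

Rules hold: Σm=0, L=20 even, 3≤7≤13.
N = 17·11·15 = 2805
Δ = 6!·10!·4!/21! = 1/814773960
Racah Σ t=1..5: t=1:−1/87091200 t=2:+1/4976640 t=3:−1/2073600 t=4:+1/4976640 t=5:−1/87091200 = -1/9676800
⇒ 3j(8 5 7; 0 0 0)² = 360/46189, sgn +1
Racah Σ t=0..4: t=0:+1/298598400 t=1:−1/21772800 t=2:+1/15482880 t=3:−1/78382080 t=4:+1/4180377600 = 17/1791590400
⇒ 3j(8 5 7; 4 -1 -3)² = 17/8892, sgn +1
4πI² = N·(3j₀)²·(3jₘ)² = 2550/61009
I = +1·√(0.0417971/4π) = 0.05767242

0.057672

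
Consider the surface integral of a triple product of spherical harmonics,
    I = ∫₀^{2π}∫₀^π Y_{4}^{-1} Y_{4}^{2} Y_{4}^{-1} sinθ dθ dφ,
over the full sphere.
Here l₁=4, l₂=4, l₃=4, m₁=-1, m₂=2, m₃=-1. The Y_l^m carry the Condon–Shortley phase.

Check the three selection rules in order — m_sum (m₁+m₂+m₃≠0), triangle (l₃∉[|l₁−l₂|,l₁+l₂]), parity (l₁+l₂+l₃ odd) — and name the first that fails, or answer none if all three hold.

none

Σmᵢ = 0  ✓
l₃∈[|l₁−l₂|,l₁+l₂]=[0,8], have l₃=4  ✓
Σlᵢ = 12 ⇒ even  ✓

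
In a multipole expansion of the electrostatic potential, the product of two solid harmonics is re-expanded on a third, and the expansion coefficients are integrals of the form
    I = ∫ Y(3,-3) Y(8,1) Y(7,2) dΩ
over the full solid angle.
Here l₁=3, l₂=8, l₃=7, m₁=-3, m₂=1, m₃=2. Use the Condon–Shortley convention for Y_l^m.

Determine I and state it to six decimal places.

m-sum 0 ✓  L=18 even ✓  5≤7≤11 ✓
Π(2lᵢ+1) = 7×17×15 = 1785
triangle coeff Δ(3,8,7) = 1/5290740
Σ_t [1,3]: t=1:−1/7257600 t=2:+1/2073600 t=3:−1/7257600 = 1/4838400
(3j)²=252/20995 [(3 8 7; 0 0 0)], sign=-1
Σ_t [4,4]: t=4:+1/29030400 = 1/29030400
(3j)²=54/4199 [(3 8 7; -3 1 2)], sign=-1
⇒ 4πI² = 285768/1037153
I = (+1)√(285768/1037153/(4π)) = 0.14807456

0.148075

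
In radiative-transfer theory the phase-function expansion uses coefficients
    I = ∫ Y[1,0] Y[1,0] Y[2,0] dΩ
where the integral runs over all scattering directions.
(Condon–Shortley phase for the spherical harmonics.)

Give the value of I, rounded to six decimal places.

0.252313

m-sum 0 ✓  L=4 even ✓  0≤2≤2 ✓
Π(2lᵢ+1) = 3×3×5 = 45
triangle coeff Δ(1,1,2) = 1/30
Σ_t [0,0]: t=0:+1/1 = 1/1
(3j)²=2/15 [(1 1 2; 0 0 0)], sign=+1
(m-triple is (0,0,0) — same symbol as above.)
⇒ 4πI² = 4/5
I = (+1)√(4/5/(4π)) = 0.25231325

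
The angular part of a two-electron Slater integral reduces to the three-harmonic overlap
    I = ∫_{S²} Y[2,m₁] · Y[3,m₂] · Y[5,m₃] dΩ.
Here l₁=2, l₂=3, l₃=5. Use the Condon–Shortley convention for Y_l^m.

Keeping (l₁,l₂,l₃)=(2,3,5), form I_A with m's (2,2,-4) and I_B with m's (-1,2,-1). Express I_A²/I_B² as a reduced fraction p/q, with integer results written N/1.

l's match ⇒ only the (l;m) 3-j factors differ between A and B.
A: triangle coeff Δ(2,3,5) = 1/2310; Σ_t [0,0]: t=0:+1/2880 = 1/2880; (3j)²=3/55 [(2 3 5; 2 2 -4)], sign=-1
B: triangle coeff Δ(2,3,5) = 1/2310; Σ_t [0,0]: t=0:+1/720 = 1/720; (3j)²=4/385 [(2 3 5; -1 2 -1)], sign=+1
I_A²/I_B² = (3/55)/(4/385) = 21/4

21/4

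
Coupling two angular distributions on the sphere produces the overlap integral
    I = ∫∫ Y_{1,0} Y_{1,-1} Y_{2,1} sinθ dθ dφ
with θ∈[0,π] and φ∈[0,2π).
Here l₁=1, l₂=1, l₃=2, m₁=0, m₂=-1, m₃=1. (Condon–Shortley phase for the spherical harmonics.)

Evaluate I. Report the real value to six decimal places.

m-sum 0 ✓  L=4 even ✓  0≤2≤2 ✓
Π(2lᵢ+1) = 3×3×5 = 45
triangle coeff Δ(1,1,2) = 1/30
Σ_t [0,0]: t=0:+1/1 = 1/1
(3j)²=2/15 [(1 1 2; 0 0 0)], sign=+1
Σ_t [0,0]: t=0:+1/2 = 1/2
(3j)²=1/10 [(1 1 2; 0 -1 1)], sign=-1
⇒ 4πI² = 3/5
I = (-1)√(3/5/(4π)) = -0.21850969

-0.218510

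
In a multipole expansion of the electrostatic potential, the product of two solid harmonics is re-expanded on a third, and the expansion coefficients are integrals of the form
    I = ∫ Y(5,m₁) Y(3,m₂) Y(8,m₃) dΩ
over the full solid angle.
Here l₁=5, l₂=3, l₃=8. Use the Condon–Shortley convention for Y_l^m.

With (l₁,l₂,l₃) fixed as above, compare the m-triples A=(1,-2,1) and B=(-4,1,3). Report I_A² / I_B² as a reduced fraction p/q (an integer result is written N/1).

882/275

l's match ⇒ only the (l;m) 3-j factors differ between A and B.
A: triangle coeff Δ(5,3,8) = 1/136136; Σ_t [0,0]: t=0:+1/2073600 = 1/2073600; (3j)²=63/9724 [(5 3 8; 1 -2 1)], sign=-1
B: triangle coeff Δ(5,3,8) = 1/136136; Σ_t [0,0]: t=0:+1/17418240 = 1/17418240; (3j)²=25/12376 [(5 3 8; -4 1 3)], sign=-1
I_A²/I_B² = (63/9724)/(25/12376) = 882/275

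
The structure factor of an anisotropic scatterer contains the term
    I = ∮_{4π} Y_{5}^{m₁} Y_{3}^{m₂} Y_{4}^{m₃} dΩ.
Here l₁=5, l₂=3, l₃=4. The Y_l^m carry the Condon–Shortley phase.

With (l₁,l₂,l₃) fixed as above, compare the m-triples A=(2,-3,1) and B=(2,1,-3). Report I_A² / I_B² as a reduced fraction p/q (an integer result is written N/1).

l's match ⇒ only the (l;m) 3-j factors differ between A and B.
A: triangle coeff Δ(5,3,4) = 1/180180; Σ_t [0,0]: t=0:+1/1728 = 1/1728; (3j)²=25/858 [(5 3 4; 2 -3 1)], sign=-1
B: triangle coeff Δ(5,3,4) = 1/180180; Σ_t [2,3]: t=2:+1/960 t=3:−1/4320 = 7/8640; (3j)²=343/12870 [(5 3 4; 2 1 -3)], sign=-1
I_A²/I_B² = (25/858)/(343/12870) = 375/343

375/343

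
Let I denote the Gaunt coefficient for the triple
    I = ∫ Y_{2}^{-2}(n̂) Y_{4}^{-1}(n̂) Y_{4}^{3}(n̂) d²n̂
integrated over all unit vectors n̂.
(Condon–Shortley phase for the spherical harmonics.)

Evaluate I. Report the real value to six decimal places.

0.159270

Rules hold: Σm=0, L=10 even, 2≤4≤6.
N = 5·9·9 = 405
Δ = 2!·2!·6!/11! = 1/13860
Racah Σ t=0..2: t=0:+1/192 t=1:−1/36 t=2:+1/192 = -5/288
⇒ 3j(2 4 4; 0 0 0)² = 20/693, sgn -1
Racah Σ t=2..2: t=2:+1/480 = 1/480
⇒ 3j(2 4 4; -2 -1 3)² = 3/110, sgn -1
4πI² = N·(3j₀)²·(3jₘ)² = 270/847
I = +1·√(0.318772/4π) = 0.15927046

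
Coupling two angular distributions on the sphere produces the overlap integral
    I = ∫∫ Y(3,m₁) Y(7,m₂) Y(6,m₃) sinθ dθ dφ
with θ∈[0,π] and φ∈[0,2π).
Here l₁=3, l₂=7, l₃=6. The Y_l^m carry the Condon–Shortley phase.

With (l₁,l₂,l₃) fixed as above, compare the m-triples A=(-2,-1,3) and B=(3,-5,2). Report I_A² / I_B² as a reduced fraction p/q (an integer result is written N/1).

169/198

l's match ⇒ only the (l;m) 3-j factors differ between A and B.
A: triangle coeff Δ(3,7,6) = 1/2042040; Σ_t [3,4]: t=3:−1/362880 t=4:+1/1935360 = -13/5806080; (3j)²=195/10472 [(3 7 6; -2 -1 3)], sign=+1
B: triangle coeff Δ(3,7,6) = 1/2042040; Σ_t [0,0]: t=0:+1/3870720 = 1/3870720; (3j)²=135/6188 [(3 7 6; 3 -5 2)], sign=+1
I_A²/I_B² = (195/10472)/(135/6188) = 169/198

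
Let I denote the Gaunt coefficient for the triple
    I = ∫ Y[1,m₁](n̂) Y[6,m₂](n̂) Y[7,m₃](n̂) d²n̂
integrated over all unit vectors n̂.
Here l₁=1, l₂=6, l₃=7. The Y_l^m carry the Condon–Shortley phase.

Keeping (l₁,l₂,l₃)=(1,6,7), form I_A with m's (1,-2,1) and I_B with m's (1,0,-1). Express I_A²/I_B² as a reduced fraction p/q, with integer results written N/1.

15/28

Shared (l₁,l₂,l₃)=(1,6,7): N and (l;000)² cancel in I_A²/I_B².
A: Δ = 0!·2!·12!/15! = 1/1365; Racah Σ t=0..0: t=0:+1/1935360 = 1/1935360; ⇒ 3j(1 6 7; 1 -2 1)² = 1/91, sgn +1
B: Δ = 0!·2!·12!/15! = 1/1365; Racah Σ t=0..0: t=0:+1/1036800 = 1/1036800; ⇒ 3j(1 6 7; 1 0 -1)² = 4/195, sgn +1
I_A²/I_B² = (1/91)/(4/195) = 15/28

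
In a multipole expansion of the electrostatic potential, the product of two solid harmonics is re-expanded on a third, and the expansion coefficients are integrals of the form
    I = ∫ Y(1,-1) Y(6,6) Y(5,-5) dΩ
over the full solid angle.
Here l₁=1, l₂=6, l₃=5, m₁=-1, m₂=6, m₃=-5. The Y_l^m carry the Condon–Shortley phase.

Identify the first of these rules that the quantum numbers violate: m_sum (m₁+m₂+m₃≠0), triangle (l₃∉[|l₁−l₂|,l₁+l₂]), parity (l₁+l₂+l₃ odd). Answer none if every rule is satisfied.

Σmᵢ = 0  ✓
l₃∈[|l₁−l₂|,l₁+l₂]=[5,7], have l₃=5  ✓
Σlᵢ = 12 ⇒ even  ✓

none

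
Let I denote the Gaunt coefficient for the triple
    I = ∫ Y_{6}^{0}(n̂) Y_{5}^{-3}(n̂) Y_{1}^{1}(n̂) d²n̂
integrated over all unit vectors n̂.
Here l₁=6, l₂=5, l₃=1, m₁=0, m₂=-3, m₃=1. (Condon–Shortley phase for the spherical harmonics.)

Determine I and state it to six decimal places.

Σmᵢ = -2 ≠ 0, so the φ-integral vanishes; I = 0

0.000000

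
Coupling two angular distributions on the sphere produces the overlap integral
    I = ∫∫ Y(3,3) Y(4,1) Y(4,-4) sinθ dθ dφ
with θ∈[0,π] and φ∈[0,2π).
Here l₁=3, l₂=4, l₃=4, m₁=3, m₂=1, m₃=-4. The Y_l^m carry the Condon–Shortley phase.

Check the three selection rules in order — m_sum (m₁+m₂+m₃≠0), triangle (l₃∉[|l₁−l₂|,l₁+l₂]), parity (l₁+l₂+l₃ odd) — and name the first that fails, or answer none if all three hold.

parity

m₁+m₂+m₃ = 3 + 1 − 4 = 0  ✓
triangle: |3−4|=1 ≤ l₃=4 ≤ 3+4=7  ✓
parity: l₁+l₂+l₃ = 11 is odd  ✗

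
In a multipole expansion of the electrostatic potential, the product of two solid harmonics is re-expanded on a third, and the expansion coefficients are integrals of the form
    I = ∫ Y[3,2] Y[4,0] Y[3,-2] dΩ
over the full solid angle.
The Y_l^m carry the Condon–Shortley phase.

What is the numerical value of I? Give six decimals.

-0.179515

m-sum 0 ✓  L=10 even ✓  1≤3≤7 ✓
Π(2lᵢ+1) = 7×9×7 = 441
triangle coeff Δ(3,4,3) = 1/34650
Σ_t [1,3]: t=1:−1/72 t=2:+1/16 t=3:−1/72 = 5/144
(3j)²=2/77 [(3 4 3; 0 0 0)], sign=-1
Σ_t [0,1]: t=0:+1/576 t=1:−1/72 = -7/576
(3j)²=7/198 [(3 4 3; 2 0 -2)], sign=+1
⇒ 4πI² = 49/121
I = (-1)√(49/121/(4π)) = -0.17951487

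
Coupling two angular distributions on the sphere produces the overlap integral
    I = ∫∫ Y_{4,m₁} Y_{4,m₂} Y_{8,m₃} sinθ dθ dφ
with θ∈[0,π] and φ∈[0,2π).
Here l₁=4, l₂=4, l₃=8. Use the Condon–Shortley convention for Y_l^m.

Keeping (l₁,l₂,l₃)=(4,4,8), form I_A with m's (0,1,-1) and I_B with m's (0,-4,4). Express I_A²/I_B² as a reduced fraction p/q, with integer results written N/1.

98/11

Shared (l₁,l₂,l₃)=(4,4,8): N and (l;000)² cancel in I_A²/I_B².
A: Δ = 0!·8!·8!/17! = 1/218790; Racah Σ t=0..0: t=0:+1/414720 = 1/414720; ⇒ 3j(4 4 8; 0 1 -1)² = 49/2431, sgn -1
B: Δ = 0!·8!·8!/17! = 1/218790; Racah Σ t=0..0: t=0:+1/23224320 = 1/23224320; ⇒ 3j(4 4 8; 0 -4 4)² = 1/442, sgn +1
I_A²/I_B² = (49/2431)/(1/442) = 98/11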